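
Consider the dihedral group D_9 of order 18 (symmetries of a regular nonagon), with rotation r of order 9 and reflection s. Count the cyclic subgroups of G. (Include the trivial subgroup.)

Group the elements of G by the cyclic subgroup they generate; each cyclic subgroup of order d accounts for φ(d) elements.
Cyclic subgroups by order — order 1: 1; order 2: 9; order 3: 1; order 9: 1.
Total: 12.

12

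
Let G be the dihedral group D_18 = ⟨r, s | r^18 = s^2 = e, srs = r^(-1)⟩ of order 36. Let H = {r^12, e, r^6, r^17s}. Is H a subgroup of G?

Closure fails: r^17s · r^6 = r^11s ∉ H. So H is not a subgroup.

No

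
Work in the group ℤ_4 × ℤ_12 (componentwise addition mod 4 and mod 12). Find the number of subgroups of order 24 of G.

|G| = 48 and 24 | 48, so subgroups of order 24 are possible by Lagrange.
The subgroups of order 24 are: {(0,0), (0,1), (0,2), (0,3), (0,4), (0,5), (0,6), (0,7), (0,8), (0,9), (0,10), (0,11), (2,0), (2,1), (2,2), (2,3), (2,4), (2,5), (2,6), (2,7), (2,8), (2,9), (2,10), (2,11)}; {(0,0), (0,2), (0,4), (0,6), (0,8), (0,10), (1,0), (1,2), (1,4), (1,6), (1,8), (1,10), (2,0), (2,2), (2,4), (2,6), (2,8), (2,10), (3,0), (3,2), (3,4), (3,6), (3,8), (3,10)}; {(0,0), (0,2), (0,4), (0,6), (0,8), (0,10), (1,1), (1,3), (1,5), (1,7), (1,9), (1,11), (2,0), (2,2), (2,4), (2,6), (2,8), (2,10), (3,1), (3,3), (3,5), (3,7), (3,9), (3,11)}.
So G has 3 subgroups of order 24.

3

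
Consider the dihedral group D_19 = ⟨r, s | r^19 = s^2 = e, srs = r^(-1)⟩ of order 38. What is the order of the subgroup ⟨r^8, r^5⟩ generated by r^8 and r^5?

19

|⟨r^8⟩| = 19 and |⟨r^5⟩| = 19, so |H| is a multiple of lcm(19, 19) = 19 and divides |G| = 38.
Closing under the operation: H = {e, r, r^2, r^3, r^4, r^5, r^6, r^7, r^8, r^9, r^10, r^11, r^12, r^13, r^14, r^15, r^16, r^17, r^18}, so |H| = 19.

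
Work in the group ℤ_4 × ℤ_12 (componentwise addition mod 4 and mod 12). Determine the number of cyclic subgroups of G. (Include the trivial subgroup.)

Each element a generates a cyclic subgroup ⟨a⟩; distinct elements may generate the same one (a cyclic group of order d has φ(d) generators).
Cyclic subgroups by order — order 1: 1; order 2: 3; order 3: 1; order 4: 6; order 6: 3; order 12: 6.
Total: 20.

20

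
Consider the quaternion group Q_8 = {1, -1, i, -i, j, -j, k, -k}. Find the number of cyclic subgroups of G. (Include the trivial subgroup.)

5

Each element a generates a cyclic subgroup ⟨a⟩; distinct elements may generate the same one (a cyclic group of order d has φ(d) generators).
Cyclic subgroups by order — order 1: 1; order 2: 1; order 4: 3.
Total: 5.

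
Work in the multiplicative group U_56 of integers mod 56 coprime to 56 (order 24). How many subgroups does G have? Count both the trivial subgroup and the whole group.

|G| = 24, so by Lagrange every subgroup order divides 24. Divisors: 1, 2, 3, 4, 6, 8, 12, 24.
Subgroups by order — order 1: 1; order 2: 7; order 3: 1; order 4: 7; order 6: 7; order 8: 1; order 12: 7; order 24: 1.
Total: 1 + 7 + 1 + 7 + 7 + 1 + 7 + 1 = 32.

32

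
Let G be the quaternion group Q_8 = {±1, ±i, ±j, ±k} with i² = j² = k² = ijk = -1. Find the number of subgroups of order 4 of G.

|G| = 8 and 4 | 8, so subgroups of order 4 are possible by Lagrange.
The subgroups of order 4 are: {1, -1, i, -i}; {1, -1, j, -j}; {1, -1, k, -k}.
So G has 3 subgroups of order 4.

3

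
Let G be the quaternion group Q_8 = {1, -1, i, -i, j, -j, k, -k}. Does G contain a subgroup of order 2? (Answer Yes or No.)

2 | 8. A subgroup of order 2 is {1, -1}.

Yes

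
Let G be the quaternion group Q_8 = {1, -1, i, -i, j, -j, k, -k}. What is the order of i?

Computing powers of i: the smallest k with (i)^k = e is k = 4.

4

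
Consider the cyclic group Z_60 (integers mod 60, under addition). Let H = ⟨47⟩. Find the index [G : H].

|⟨47⟩| = 60 and |G| = 60.
By Lagrange, [G : H] = |G|/|H| = 60/60 = 1.

1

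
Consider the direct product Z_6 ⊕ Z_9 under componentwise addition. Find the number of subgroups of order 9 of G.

4

|G| = 54 and 9 | 54, so subgroups of order 9 are possible by Lagrange.
The subgroups of order 9 are: {(0,0), (0,1), (0,2), (0,3), (0,4), (0,5), (0,6), (0,7), (0,8)}; {(0,0), (0,3), (0,6), (2,0), (2,3), (2,6), (4,0), (4,3), (4,6)}; {(0,0), (0,3), (0,6), (2,1), (2,4), (2,7), (4,2), (4,5), (4,8)}; {(0,0), (0,3), (0,6), (2,2), (2,5), (2,8), (4,1), (4,4), (4,7)}.
So G has 4 subgroups of order 9.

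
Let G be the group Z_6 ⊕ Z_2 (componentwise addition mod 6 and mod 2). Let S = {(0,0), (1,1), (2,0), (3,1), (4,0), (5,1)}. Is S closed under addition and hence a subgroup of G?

|S| = 6 divides |G| = 12, consistent with Lagrange.
S contains the identity, every element's inverse is in S, and S is closed under +: it is a subgroup.
In fact S = ⟨(1,1)⟩.

Yes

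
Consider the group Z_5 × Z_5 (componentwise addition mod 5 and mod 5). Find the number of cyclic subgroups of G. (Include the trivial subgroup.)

7

A cyclic subgroup of order d is generated by each of its φ(d) elements of order d, so the cyclic subgroups of order d number (#elements of order d)/φ(d).
Cyclic subgroups by order — order 1: 1; order 5: 6.
Total: 7.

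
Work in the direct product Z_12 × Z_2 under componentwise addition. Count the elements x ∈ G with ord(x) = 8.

0

An element (a,b) has order lcm(ord(a), ord(b)); count pairs with lcm equal to 8.
Enumerating gives 0 such elements.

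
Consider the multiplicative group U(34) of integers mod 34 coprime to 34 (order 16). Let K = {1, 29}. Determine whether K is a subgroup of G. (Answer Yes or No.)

29 ∈ K but its inverse 27 ∉ K, so K is not a subgroup.

No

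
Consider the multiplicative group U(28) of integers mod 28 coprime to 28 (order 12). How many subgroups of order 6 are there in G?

|G| = 12 and 6 | 12, so subgroups of order 6 are possible by Lagrange.
The subgroups of order 6 are: {1, 9, 11, 15, 23, 25}; {1, 5, 9, 13, 17, 25}; {1, 3, 9, 19, 25, 27}.
So G has 3 subgroups of order 6.

3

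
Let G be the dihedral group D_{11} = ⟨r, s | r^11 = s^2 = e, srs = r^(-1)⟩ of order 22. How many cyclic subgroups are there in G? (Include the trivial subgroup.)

13

Each element a generates a cyclic subgroup ⟨a⟩; distinct elements may generate the same one (a cyclic group of order d has φ(d) generators).
Cyclic subgroups by order — order 1: 1; order 2: 11; order 11: 1.
Total: 13.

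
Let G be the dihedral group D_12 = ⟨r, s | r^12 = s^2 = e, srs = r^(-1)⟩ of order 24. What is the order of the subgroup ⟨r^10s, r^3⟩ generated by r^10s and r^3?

8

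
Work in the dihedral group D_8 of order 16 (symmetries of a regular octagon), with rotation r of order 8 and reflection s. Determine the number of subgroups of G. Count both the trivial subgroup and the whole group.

|G| = 16, so by Lagrange every subgroup order divides 16. Divisors: 1, 2, 4, 8, 16.
Subgroups by order — order 1: 1; order 2: 9; order 4: 5; order 8: 3; order 16: 1.
Total: 1 + 9 + 5 + 3 + 1 = 19.

19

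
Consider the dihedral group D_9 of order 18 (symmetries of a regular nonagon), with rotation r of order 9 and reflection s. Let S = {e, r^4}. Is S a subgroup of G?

r^4 ∈ S but its inverse r^5 ∉ S, so S is not a subgroup.

No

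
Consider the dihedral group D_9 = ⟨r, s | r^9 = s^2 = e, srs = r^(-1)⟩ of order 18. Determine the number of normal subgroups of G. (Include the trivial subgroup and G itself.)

4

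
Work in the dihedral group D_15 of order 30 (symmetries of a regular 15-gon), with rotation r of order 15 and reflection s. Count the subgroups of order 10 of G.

3

|G| = 30 and 10 | 30, so subgroups of order 10 are possible by Lagrange.
The subgroups of order 10 are: {e, r^3, r^6, r^9, r^12, rs, r^4s, r^7s, r^10s, r^13s}; {e, r^3, r^6, r^9, r^12, r^2s, r^5s, r^8s, r^11s, r^14s}; {e, r^3, r^6, r^9, r^12, s, r^3s, r^6s, r^9s, r^12s}.
So G has 3 subgroups of order 10.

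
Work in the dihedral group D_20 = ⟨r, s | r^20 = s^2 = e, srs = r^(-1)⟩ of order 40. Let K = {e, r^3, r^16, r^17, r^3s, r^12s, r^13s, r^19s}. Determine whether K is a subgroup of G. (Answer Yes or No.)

r^16 ∈ K but its inverse r^4 ∉ K, so K is not a subgroup.

No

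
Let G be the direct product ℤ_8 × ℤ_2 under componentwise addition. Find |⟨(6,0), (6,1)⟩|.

8

|⟨(6,0)⟩| = 4 and |⟨(6,1)⟩| = 4, so |H| is a multiple of lcm(4, 4) = 4 and divides |G| = 16.
Closing under the operation: H = {(0,0), (0,1), (2,0), (2,1), (4,0), (4,1), (6,0), (6,1)}, so |H| = 8.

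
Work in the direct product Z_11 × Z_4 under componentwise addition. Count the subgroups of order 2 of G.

1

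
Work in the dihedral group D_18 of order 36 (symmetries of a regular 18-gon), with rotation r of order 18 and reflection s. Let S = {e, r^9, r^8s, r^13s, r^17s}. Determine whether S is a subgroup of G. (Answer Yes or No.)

No

|S| = 5 does not divide |G| = 36, so by Lagrange S is not a subgroup.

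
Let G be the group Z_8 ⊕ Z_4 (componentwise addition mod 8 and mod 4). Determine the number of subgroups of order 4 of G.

|G| = 32 and 4 | 32, so subgroups of order 4 are possible by Lagrange.
The subgroups of order 4 are: {(0,0), (0,1), (0,2), (0,3)}; {(0,0), (0,2), (4,0), (4,2)}; {(0,0), (0,2), (4,1), (4,3)}; {(0,0), (2,0), (4,0), (6,0)}; … (7 in all).
So G has 7 subgroups of order 4.

7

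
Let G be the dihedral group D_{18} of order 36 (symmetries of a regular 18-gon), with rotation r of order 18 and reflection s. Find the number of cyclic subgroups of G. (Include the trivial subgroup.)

24

A cyclic subgroup of order d is generated by each of its φ(d) elements of order d, so the cyclic subgroups of order d number (#elements of order d)/φ(d).
Cyclic subgroups by order — order 1: 1; order 2: 19; order 3: 1; order 6: 1; order 9: 1; order 18: 1.
Total: 24.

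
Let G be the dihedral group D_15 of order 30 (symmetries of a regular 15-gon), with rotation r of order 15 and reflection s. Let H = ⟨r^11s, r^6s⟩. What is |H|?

6

|⟨r^11s⟩| = 2 and |⟨r^6s⟩| = 2, so |H| is a multiple of lcm(2, 2) = 2 and divides |G| = 30.
Closing under the operation: H = {e, r^5, r^10, rs, r^6s, r^11s}, so |H| = 6.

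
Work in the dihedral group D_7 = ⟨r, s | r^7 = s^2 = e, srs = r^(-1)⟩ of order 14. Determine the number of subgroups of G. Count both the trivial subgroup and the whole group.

|G| = 14, so by Lagrange every subgroup order divides 14. Divisors: 1, 2, 7, 14.
Subgroups by order — order 1: 1; order 2: 7; order 7: 1; order 14: 1.
Total: 1 + 7 + 1 + 1 = 10.

10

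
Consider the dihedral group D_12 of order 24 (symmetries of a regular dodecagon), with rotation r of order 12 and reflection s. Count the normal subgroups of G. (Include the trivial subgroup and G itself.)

9

G has 34 subgroups. Checking conjugation-invariance by order — order 1: 1/1 normal; order 2: 1/13 normal; order 3: 1/1 normal; order 4: 1/7 normal; order 6: 1/5 normal; order 8: 0/3 normal; order 12: 3/3 normal; order 24: 1/1 normal.
Total normal subgroups: 9.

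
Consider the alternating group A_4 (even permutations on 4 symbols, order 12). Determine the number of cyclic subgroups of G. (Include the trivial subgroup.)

A cyclic subgroup of order d is generated by each of its φ(d) elements of order d, so the cyclic subgroups of order d number (#elements of order d)/φ(d).
Cyclic subgroups by order — order 1: 1; order 2: 3; order 3: 4.
Total: 8.

8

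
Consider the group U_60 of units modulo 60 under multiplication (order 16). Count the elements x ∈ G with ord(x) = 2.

7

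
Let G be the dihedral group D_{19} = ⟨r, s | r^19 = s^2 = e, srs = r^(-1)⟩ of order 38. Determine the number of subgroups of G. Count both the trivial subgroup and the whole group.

22

|G| = 38, so by Lagrange every subgroup order divides 38. Divisors: 1, 2, 19, 38.
Subgroups by order — order 1: 1; order 2: 19; order 19: 1; order 38: 1.
Total: 1 + 19 + 1 + 1 = 22.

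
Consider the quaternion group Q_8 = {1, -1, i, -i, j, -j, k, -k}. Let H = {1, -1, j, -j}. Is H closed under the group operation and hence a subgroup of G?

Yes

|H| = 4 divides |G| = 8, consistent with Lagrange.
H contains the identity, every element's inverse is in H, and H is closed under ·: it is a subgroup.
In fact H = ⟨j⟩.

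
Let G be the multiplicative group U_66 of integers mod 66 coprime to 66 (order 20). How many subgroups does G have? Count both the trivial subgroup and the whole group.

10

|G| = 20, so by Lagrange every subgroup order divides 20. Divisors: 1, 2, 4, 5, 10, 20.
Subgroups by order — order 1: 1; order 2: 3; order 4: 1; order 5: 1; order 10: 3; order 20: 1.
Total: 1 + 3 + 1 + 1 + 3 + 1 = 10.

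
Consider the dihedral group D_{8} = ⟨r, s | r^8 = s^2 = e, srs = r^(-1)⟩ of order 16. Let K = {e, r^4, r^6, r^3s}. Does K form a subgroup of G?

r^6 ∈ K but its inverse r^2 ∉ K, so K is not a subgroup.

No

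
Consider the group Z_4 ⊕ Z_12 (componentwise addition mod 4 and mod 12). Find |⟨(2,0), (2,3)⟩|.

8

|⟨(2,0)⟩| = 2 and |⟨(2,3)⟩| = 4, so |H| is a multiple of lcm(2, 4) = 4 and divides |G| = 48.
Closing under the operation: H = {(0,0), (0,3), (0,6), (0,9), (2,0), (2,3), (2,6), (2,9)}, so |H| = 8.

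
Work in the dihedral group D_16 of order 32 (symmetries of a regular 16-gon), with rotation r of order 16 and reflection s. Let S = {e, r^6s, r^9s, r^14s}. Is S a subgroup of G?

Closure fails: r^14s · r^6s = r^8 ∉ S. So S is not a subgroup.

No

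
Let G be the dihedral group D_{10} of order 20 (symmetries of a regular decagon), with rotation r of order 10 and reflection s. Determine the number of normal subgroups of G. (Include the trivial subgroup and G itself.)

G has 22 subgroups. Checking conjugation-invariance by order — order 1: 1/1 normal; order 2: 1/11 normal; order 4: 0/5 normal; order 5: 1/1 normal; order 10: 3/3 normal; order 20: 1/1 normal.
Total normal subgroups: 7.

7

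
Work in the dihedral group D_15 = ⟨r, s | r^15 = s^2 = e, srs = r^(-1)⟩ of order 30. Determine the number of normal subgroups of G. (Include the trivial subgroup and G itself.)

G has 28 subgroups. Checking conjugation-invariance by order — order 1: 1/1 normal; order 2: 0/15 normal; order 3: 1/1 normal; order 5: 1/1 normal; order 6: 0/5 normal; order 10: 0/3 normal; order 15: 1/1 normal; order 30: 1/1 normal.
Total normal subgroups: 5.

5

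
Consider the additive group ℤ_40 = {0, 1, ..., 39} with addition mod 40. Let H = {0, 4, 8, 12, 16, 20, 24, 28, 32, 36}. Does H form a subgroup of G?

Yes

|H| = 10 divides |G| = 40, consistent with Lagrange.
H contains the identity, every element's inverse is in H, and H is closed under +: it is a subgroup.
In fact H = ⟨4⟩.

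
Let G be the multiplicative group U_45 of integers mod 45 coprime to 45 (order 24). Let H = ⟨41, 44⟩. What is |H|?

12

|⟨41⟩| = 6 and |⟨44⟩| = 2, so |H| is a multiple of lcm(6, 2) = 6 and divides |G| = 24.
Closing under the operation: H = {1, 4, 11, 14, 16, 19, 26, 29, 31, 34, 41, 44}, so |H| = 12.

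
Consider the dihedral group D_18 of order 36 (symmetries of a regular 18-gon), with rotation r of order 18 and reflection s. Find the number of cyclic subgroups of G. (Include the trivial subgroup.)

Group the elements of G by the cyclic subgroup they generate; each cyclic subgroup of order d accounts for φ(d) elements.
Cyclic subgroups by order — order 1: 1; order 2: 19; order 3: 1; order 6: 1; order 9: 1; order 18: 1.
Total: 24.

24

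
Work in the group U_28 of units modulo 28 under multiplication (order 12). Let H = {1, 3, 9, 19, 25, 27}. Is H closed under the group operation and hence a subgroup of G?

|H| = 6 divides |G| = 12, consistent with Lagrange.
H contains the identity, every element's inverse is in H, and H is closed under ·: it is a subgroup.
In fact H = ⟨3⟩.

Yes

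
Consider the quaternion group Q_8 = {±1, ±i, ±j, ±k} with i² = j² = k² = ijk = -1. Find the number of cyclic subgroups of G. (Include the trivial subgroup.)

A cyclic subgroup of order d is generated by each of its φ(d) elements of order d, so the cyclic subgroups of order d number (#elements of order d)/φ(d).
Cyclic subgroups by order — order 1: 1; order 2: 1; order 4: 3.
Total: 5.

5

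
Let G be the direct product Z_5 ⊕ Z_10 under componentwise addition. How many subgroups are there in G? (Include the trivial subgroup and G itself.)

|G| = 50, so by Lagrange every subgroup order divides 50. Divisors: 1, 2, 5, 10, 25, 50.
Subgroups by order — order 1: 1; order 2: 1; order 5: 6; order 10: 6; order 25: 1; order 50: 1.
Total: 1 + 1 + 6 + 6 + 1 + 1 = 16.

16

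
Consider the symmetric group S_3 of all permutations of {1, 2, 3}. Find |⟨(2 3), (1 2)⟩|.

|⟨(2 3)⟩| = 2 and |⟨(1 2)⟩| = 2, so |H| is a multiple of lcm(2, 2) = 2 and divides |G| = 6.
Closing {(2 3), (1 2)} under the group operation gives all of G, so |H| = 6.

6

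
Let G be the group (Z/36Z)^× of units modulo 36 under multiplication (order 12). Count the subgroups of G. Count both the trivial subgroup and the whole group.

|G| = 12, so by Lagrange every subgroup order divides 12. Divisors: 1, 2, 3, 4, 6, 12.
Subgroups by order — order 1: 1; order 2: 3; order 3: 1; order 4: 1; order 6: 3; order 12: 1.
Total: 1 + 3 + 1 + 1 + 3 + 1 = 10.

10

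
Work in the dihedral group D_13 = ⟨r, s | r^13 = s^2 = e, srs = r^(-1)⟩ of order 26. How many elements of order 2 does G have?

13

Enumerating element orders in G gives 13 elements of order 2.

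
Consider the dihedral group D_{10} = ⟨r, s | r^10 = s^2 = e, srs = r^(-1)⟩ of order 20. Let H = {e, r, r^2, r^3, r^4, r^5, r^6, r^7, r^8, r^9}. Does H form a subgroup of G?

|H| = 10 divides |G| = 20, consistent with Lagrange.
H contains the identity, every element's inverse is in H, and H is closed under ·: it is a subgroup.
In fact H = ⟨r^9⟩.

Yes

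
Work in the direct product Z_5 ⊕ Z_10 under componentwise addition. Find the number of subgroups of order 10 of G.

6

|G| = 50 and 10 | 50, so subgroups of order 10 are possible by Lagrange.
The subgroups of order 10 are: {(0,0), (0,1), (0,2), (0,3), (0,4), (0,5), (0,6), (0,7), (0,8), (0,9)}; {(0,0), (0,5), (1,0), (1,5), (2,0), (2,5), (3,0), (3,5), (4,0), (4,5)}; {(0,0), (0,5), (1,1), (1,6), (2,2), (2,7), (3,3), (3,8), (4,4), (4,9)}; {(0,0), (0,5), (1,2), (1,7), (2,4), (2,9), (3,1), (3,6), (4,3), (4,8)}; … (6 in all).
So G has 6 subgroups of order 10.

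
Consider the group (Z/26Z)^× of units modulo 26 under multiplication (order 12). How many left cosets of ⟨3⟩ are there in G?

4

|⟨3⟩| = 3 and |G| = 12.
By Lagrange, [G : H] = |G|/|H| = 12/3 = 4.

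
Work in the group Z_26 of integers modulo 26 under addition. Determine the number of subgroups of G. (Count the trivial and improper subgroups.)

4

A cyclic group of order 26 has exactly one subgroup for each divisor of 26.
Divisors of 26: 1, 2, 13, 26.
So Z_26 has 4 subgroups.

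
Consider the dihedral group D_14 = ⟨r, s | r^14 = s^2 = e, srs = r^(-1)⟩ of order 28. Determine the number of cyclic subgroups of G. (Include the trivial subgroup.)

18

Each element a generates a cyclic subgroup ⟨a⟩; distinct elements may generate the same one (a cyclic group of order d has φ(d) generators).
Cyclic subgroups by order — order 1: 1; order 2: 15; order 7: 1; order 14: 1.
Total: 18.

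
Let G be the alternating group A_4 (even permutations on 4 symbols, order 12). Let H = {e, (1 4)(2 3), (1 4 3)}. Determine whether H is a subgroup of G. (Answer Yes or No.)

No

(1 4 3) ∈ H but its inverse (1 3 4) ∉ H, so H is not a subgroup.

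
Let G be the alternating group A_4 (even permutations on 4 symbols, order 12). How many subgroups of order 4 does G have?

|G| = 12 and 4 | 12, so subgroups of order 4 are possible by Lagrange.
The subgroups of order 4 are: {e, (1 2)(3 4), (1 3)(2 4), (1 4)(2 3)}.
So G has 1 subgroup of order 4.

1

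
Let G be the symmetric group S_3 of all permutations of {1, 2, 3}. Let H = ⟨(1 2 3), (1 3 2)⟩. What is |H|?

|⟨(1 2 3)⟩| = 3 and |⟨(1 3 2)⟩| = 3, so |H| is a multiple of lcm(3, 3) = 3 and divides |G| = 6.
Closing under the operation: H = {e, (1 2 3), (1 3 2)}, so |H| = 3.

3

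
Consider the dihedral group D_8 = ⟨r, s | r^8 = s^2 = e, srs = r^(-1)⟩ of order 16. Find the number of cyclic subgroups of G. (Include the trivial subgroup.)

A cyclic subgroup of order d is generated by each of its φ(d) elements of order d, so the cyclic subgroups of order d number (#elements of order d)/φ(d).
Cyclic subgroups by order — order 1: 1; order 2: 9; order 4: 1; order 8: 1.
Total: 12.

12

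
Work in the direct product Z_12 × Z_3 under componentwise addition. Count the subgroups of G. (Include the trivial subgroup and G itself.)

18

|G| = 36, so by Lagrange every subgroup order divides 36. Divisors: 1, 2, 3, 4, 6, 9, 12, 18, 36.
Subgroups by order — order 1: 1; order 2: 1; order 3: 4; order 4: 1; order 6: 4; order 9: 1; order 12: 4; order 18: 1; order 36: 1.
Total: 1 + 1 + 4 + 1 + 4 + 1 + 4 + 1 + 1 = 18.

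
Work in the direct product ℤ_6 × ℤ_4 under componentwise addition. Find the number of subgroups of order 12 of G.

3

|G| = 24 and 12 | 24, so subgroups of order 12 are possible by Lagrange.
The subgroups of order 12 are: {(0,0), (0,1), (0,2), (0,3), (2,0), (2,1), (2,2), (2,3), (4,0), (4,1), (4,2), (4,3)}; {(0,0), (0,2), (1,0), (1,2), (2,0), (2,2), (3,0), (3,2), (4,0), (4,2), (5,0), (5,2)}; {(0,0), (0,2), (1,1), (1,3), (2,0), (2,2), (3,1), (3,3), (4,0), (4,2), (5,1), (5,3)}.
So G has 3 subgroups of order 12.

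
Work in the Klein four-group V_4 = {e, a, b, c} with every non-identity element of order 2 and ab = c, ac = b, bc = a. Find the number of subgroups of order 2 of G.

3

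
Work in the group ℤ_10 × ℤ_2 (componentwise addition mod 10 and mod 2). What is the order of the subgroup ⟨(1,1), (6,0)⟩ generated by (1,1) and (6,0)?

|⟨(1,1)⟩| = 10 and |⟨(6,0)⟩| = 5, so |H| is a multiple of lcm(10, 5) = 10 and divides |G| = 20.
Closing under the operation: H = {(0,0), (1,1), (2,0), (3,1), (4,0), (5,1), (6,0), (7,1), (8,0), (9,1)}, so |H| = 10.

10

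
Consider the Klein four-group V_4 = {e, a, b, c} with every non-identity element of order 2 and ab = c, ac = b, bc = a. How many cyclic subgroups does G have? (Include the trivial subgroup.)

4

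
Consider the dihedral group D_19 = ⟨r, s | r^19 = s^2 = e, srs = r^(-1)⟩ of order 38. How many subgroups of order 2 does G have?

19

|G| = 38 and 2 | 38, so subgroups of order 2 are possible by Lagrange.
The subgroups of order 2 are: {e, r^10s}; {e, r^11s}; {e, r^12s}; {e, r^13s}; … (19 in all).
So G has 19 subgroups of order 2.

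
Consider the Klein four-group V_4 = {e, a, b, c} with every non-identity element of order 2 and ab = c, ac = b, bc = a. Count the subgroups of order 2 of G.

|G| = 4 and 2 | 4, so subgroups of order 2 are possible by Lagrange.
The subgroups of order 2 are: {e, a}; {e, b}; {e, c}.
So G has 3 subgroups of order 2.

3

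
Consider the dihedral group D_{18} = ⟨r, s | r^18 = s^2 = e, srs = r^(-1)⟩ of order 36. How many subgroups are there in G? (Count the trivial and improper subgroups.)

|G| = 36, so by Lagrange every subgroup order divides 36. Divisors: 1, 2, 3, 4, 6, 9, 12, 18, 36.
Subgroups by order — order 1: 1; order 2: 19; order 3: 1; order 4: 9; order 6: 7; order 9: 1; order 12: 3; order 18: 3; order 36: 1.
Total: 1 + 19 + 1 + 9 + 7 + 1 + 3 + 3 + 1 = 45.

45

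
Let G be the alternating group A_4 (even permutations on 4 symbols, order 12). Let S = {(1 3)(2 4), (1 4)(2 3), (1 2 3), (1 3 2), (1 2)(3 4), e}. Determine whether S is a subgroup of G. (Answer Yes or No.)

No

Closure fails: (1 3 2) ∘ (1 2)(3 4) = (2 3 4) ∉ S. So S is not a subgroup.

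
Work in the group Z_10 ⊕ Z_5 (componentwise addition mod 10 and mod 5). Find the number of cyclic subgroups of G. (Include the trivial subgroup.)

Each element a generates a cyclic subgroup ⟨a⟩; distinct elements may generate the same one (a cyclic group of order d has φ(d) generators).
Cyclic subgroups by order — order 1: 1; order 2: 1; order 5: 6; order 10: 6.
Total: 14.

14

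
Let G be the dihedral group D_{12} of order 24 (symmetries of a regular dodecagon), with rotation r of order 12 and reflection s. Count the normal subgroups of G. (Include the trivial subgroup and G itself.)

9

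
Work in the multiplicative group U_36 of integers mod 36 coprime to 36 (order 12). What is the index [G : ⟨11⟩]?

2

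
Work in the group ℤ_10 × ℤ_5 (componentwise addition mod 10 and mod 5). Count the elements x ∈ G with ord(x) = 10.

An element (a,b) has order lcm(ord(a), ord(b)); count pairs with lcm equal to 10.
Enumerating gives 24 such elements.

24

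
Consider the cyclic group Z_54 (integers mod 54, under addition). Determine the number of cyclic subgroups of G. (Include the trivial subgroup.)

Group the elements of G by the cyclic subgroup they generate; each cyclic subgroup of order d accounts for φ(d) elements.
Cyclic subgroups by order — order 1: 1; order 2: 1; order 3: 1; order 6: 1; order 9: 1; order 18: 1; order 27: 1; order 54: 1.
Total: 8.

8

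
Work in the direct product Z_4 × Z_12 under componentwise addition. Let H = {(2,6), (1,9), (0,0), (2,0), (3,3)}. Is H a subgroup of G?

No

|H| = 5 does not divide |G| = 48, so by Lagrange H is not a subgroup.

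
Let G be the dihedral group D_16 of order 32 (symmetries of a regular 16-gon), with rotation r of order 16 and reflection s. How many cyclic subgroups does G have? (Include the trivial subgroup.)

21

A cyclic subgroup of order d is generated by each of its φ(d) elements of order d, so the cyclic subgroups of order d number (#elements of order d)/φ(d).
Cyclic subgroups by order — order 1: 1; order 2: 17; order 4: 1; order 8: 1; order 16: 1.
Total: 21.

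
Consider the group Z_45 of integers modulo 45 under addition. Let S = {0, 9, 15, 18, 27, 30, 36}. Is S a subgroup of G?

|S| = 7 does not divide |G| = 45, so by Lagrange S is not a subgroup.

No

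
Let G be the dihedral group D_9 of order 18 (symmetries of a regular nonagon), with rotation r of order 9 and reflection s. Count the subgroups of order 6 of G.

3

|G| = 18 and 6 | 18, so subgroups of order 6 are possible by Lagrange.
The subgroups of order 6 are: {e, r^3, r^6, r^2s, r^5s, r^8s}; {e, r^3, r^6, s, r^3s, r^6s}; {e, r^3, r^6, rs, r^4s, r^7s}.
So G has 3 subgroups of order 6.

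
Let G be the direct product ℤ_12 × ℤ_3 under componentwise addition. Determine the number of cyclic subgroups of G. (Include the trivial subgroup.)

A cyclic subgroup of order d is generated by each of its φ(d) elements of order d, so the cyclic subgroups of order d number (#elements of order d)/φ(d).
Cyclic subgroups by order — order 1: 1; order 2: 1; order 3: 4; order 4: 1; order 6: 4; order 12: 4.
Total: 15.

15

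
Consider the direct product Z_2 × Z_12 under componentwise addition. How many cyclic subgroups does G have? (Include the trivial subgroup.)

A cyclic subgroup of order d is generated by each of its φ(d) elements of order d, so the cyclic subgroups of order d number (#elements of order d)/φ(d).
Cyclic subgroups by order — order 1: 1; order 2: 3; order 3: 1; order 4: 2; order 6: 3; order 12: 2.
Total: 12.

12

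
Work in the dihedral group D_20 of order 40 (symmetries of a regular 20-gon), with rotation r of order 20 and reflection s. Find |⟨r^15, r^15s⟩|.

|⟨r^15⟩| = 4 and |⟨r^15s⟩| = 2, so |H| is a multiple of lcm(4, 2) = 4 and divides |G| = 40.
Closing under the operation: H = {e, r^5, r^10, r^15, s, r^5s, r^10s, r^15s}, so |H| = 8.

8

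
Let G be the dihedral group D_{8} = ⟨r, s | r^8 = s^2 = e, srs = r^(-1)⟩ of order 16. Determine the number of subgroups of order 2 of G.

9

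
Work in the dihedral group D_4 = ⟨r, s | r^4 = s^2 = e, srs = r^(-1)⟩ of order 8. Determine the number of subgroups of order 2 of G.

|G| = 8 and 2 | 8, so subgroups of order 2 are possible by Lagrange.
The subgroups of order 2 are: {e, r^2}; {e, r^2s}; {e, r^3s}; {e, rs}; … (5 in all).
So G has 5 subgroups of order 2.

5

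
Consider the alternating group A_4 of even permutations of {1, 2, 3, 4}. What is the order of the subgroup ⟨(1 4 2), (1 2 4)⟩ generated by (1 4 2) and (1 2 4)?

|⟨(1 4 2)⟩| = 3 and |⟨(1 2 4)⟩| = 3, so |H| is a multiple of lcm(3, 3) = 3 and divides |G| = 12.
Closing under the operation: H = {e, (1 2 4), (1 4 2)}, so |H| = 3.

3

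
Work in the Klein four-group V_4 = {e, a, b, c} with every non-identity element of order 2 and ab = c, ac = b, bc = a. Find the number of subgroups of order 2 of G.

3

|G| = 4 and 2 | 4, so subgroups of order 2 are possible by Lagrange.
The subgroups of order 2 are: {e, a}; {e, b}; {e, c}.
So G has 3 subgroups of order 2.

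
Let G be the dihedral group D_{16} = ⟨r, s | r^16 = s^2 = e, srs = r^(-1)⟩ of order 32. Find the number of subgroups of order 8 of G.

5

|G| = 32 and 8 | 32, so subgroups of order 8 are possible by Lagrange.
The subgroups of order 8 are: {e, r^2, r^4, r^6, r^8, r^10, r^12, r^14}; {e, r^4, r^8, r^12, r^2s, r^6s, r^10s, r^14s}; {e, r^4, r^8, r^12, r^3s, r^7s, r^11s, r^15s}; {e, r^4, r^8, r^12, s, r^4s, r^8s, r^12s}; … (5 in all).
So G has 5 subgroups of order 8.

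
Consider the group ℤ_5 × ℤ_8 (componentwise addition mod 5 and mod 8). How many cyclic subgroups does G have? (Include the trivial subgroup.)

Each element a generates a cyclic subgroup ⟨a⟩; distinct elements may generate the same one (a cyclic group of order d has φ(d) generators).
Cyclic subgroups by order — order 1: 1; order 2: 1; order 4: 1; order 5: 1; order 8: 1; order 10: 1; order 20: 1; order 40: 1.
Total: 8.

8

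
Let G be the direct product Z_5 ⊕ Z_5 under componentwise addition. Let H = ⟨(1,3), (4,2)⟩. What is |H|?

|⟨(1,3)⟩| = 5 and |⟨(4,2)⟩| = 5, so |H| is a multiple of lcm(5, 5) = 5 and divides |G| = 25.
Closing under the operation: H = {(0,0), (1,3), (2,1), (3,4), (4,2)}, so |H| = 5.

5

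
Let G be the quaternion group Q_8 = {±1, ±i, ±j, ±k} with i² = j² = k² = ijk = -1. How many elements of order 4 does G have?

The elements of order 4 are: i, -i, j, -j, k, -k.
That's 6.

6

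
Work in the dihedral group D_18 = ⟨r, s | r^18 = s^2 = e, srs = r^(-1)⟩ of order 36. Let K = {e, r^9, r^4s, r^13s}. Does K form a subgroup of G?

|K| = 4 divides |G| = 36, consistent with Lagrange.
K contains the identity, every element's inverse is in K, and K is closed under ·: it is a subgroup.

Yes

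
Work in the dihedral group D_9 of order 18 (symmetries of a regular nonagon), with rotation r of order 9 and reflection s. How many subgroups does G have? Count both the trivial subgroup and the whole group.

|G| = 18, so by Lagrange every subgroup order divides 18. Divisors: 1, 2, 3, 6, 9, 18.
Subgroups by order — order 1: 1; order 2: 9; order 3: 1; order 6: 3; order 9: 1; order 18: 1.
Total: 1 + 9 + 1 + 3 + 1 + 1 = 16.

16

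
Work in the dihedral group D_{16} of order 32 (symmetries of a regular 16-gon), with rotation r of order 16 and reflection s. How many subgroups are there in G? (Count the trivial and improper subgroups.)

36

|G| = 32, so by Lagrange every subgroup order divides 32. Divisors: 1, 2, 4, 8, 16, 32.
Subgroups by order — order 1: 1; order 2: 17; order 4: 9; order 8: 5; order 16: 3; order 32: 1.
Total: 1 + 17 + 9 + 5 + 3 + 1 = 36.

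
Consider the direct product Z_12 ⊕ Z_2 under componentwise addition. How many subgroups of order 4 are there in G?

3

|G| = 24 and 4 | 24, so subgroups of order 4 are possible by Lagrange.
The subgroups of order 4 are: {(0,0), (0,1), (6,0), (6,1)}; {(0,0), (3,0), (6,0), (9,0)}; {(0,0), (3,1), (6,0), (9,1)}.
So G has 3 subgroups of order 4.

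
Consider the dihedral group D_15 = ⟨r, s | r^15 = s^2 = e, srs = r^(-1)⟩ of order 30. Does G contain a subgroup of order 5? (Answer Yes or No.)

5 | 30. A subgroup of order 5 is {e, r^3, r^6, r^9, r^12}.

Yes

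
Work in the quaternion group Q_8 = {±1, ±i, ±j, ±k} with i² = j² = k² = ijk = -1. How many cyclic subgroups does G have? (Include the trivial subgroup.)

5

Each element a generates a cyclic subgroup ⟨a⟩; distinct elements may generate the same one (a cyclic group of order d has φ(d) generators).
Cyclic subgroups by order — order 1: 1; order 2: 1; order 4: 3.
Total: 5.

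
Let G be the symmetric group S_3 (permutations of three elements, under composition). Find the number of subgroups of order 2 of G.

|G| = 6 and 2 | 6, so subgroups of order 2 are possible by Lagrange.
The subgroups of order 2 are: {e, (1 2)}; {e, (1 3)}; {e, (2 3)}.
So G has 3 subgroups of order 2.

3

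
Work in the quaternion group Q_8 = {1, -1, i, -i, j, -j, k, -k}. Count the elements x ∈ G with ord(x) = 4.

6

The elements of order 4 are: i, -i, j, -j, k, -k.
That's 6.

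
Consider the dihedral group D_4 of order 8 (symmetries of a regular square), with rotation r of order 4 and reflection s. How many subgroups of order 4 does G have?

3

|G| = 8 and 4 | 8, so subgroups of order 4 are possible by Lagrange.
The subgroups of order 4 are: {e, r, r^2, r^3}; {e, r^2, s, r^2s}; {e, r^2, rs, r^3s}.
So G has 3 subgroups of order 4.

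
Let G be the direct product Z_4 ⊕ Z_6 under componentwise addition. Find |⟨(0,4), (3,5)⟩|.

|⟨(0,4)⟩| = 3 and |⟨(3,5)⟩| = 12, so |H| is a multiple of lcm(3, 12) = 12 and divides |G| = 24.
Closing under the operation: H = {(0,0), (0,2), (0,4), (1,1), (1,3), (1,5), (2,0), (2,2), (2,4), (3,1), (3,3), (3,5)}, so |H| = 12.

12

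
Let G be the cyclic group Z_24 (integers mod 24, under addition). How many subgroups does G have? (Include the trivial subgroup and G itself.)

8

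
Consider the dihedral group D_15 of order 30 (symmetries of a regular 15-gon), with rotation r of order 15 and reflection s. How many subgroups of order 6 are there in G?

|G| = 30 and 6 | 30, so subgroups of order 6 are possible by Lagrange.
The subgroups of order 6 are: {e, r^5, r^10, s, r^5s, r^10s}; {e, r^5, r^10, rs, r^6s, r^11s}; {e, r^5, r^10, r^2s, r^7s, r^12s}; {e, r^5, r^10, r^3s, r^8s, r^13s}; … (5 in all).
So G has 5 subgroups of order 6.

5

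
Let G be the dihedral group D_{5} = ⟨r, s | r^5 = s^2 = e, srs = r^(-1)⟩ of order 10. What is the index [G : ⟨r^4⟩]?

|⟨r^4⟩| = 5 and |G| = 10.
By Lagrange, [G : H] = |G|/|H| = 10/5 = 2.

2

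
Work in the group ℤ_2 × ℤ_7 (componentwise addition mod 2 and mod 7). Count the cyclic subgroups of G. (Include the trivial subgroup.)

Group the elements of G by the cyclic subgroup they generate; each cyclic subgroup of order d accounts for φ(d) elements.
Cyclic subgroups by order — order 1: 1; order 2: 1; order 7: 1; order 14: 1.
Total: 4.

4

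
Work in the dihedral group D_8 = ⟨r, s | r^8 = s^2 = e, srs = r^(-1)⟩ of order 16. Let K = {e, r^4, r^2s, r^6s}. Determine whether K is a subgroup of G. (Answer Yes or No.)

Yes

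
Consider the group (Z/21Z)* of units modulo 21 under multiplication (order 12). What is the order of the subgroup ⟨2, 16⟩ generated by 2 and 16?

|⟨2⟩| = 6 and |⟨16⟩| = 3, so |H| is a multiple of lcm(6, 3) = 6 and divides |G| = 12.
Closing under the operation: H = {1, 2, 4, 8, 11, 16}, so |H| = 6.

6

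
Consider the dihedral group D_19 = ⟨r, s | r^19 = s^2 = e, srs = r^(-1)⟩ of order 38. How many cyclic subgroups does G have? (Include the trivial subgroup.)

21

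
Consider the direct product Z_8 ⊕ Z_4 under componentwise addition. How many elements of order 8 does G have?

16

An element (a,b) has order lcm(ord(a), ord(b)); count pairs with lcm equal to 8.
Enumerating gives 16 such elements.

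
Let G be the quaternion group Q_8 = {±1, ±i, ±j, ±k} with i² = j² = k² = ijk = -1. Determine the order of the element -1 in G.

Computing powers of -1: the smallest k with (-1)^k = e is k = 2.

2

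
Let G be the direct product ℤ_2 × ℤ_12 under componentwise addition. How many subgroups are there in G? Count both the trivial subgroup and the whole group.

16

|G| = 24, so by Lagrange every subgroup order divides 24. Divisors: 1, 2, 3, 4, 6, 8, 12, 24.
Subgroups by order — order 1: 1; order 2: 3; order 3: 1; order 4: 3; order 6: 3; order 8: 1; order 12: 3; order 24: 1.
Total: 1 + 3 + 1 + 3 + 3 + 1 + 3 + 1 = 16.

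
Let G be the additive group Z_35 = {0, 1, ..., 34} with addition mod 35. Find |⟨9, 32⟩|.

35

|⟨9⟩| = 35 and |⟨32⟩| = 35, so |H| is a multiple of lcm(35, 35) = 35 and divides |G| = 35.
Closing {9, 32} under the group operation gives all of G, so |H| = 35.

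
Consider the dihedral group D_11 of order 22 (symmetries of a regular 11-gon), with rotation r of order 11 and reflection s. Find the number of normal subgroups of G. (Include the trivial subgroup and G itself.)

3

G has 14 subgroups. Checking conjugation-invariance by order — order 1: 1/1 normal; order 2: 0/11 normal; order 11: 1/1 normal; order 22: 1/1 normal.
Total normal subgroups: 3.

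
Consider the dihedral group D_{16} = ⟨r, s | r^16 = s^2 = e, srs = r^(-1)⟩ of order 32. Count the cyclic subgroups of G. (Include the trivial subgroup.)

Each element a generates a cyclic subgroup ⟨a⟩; distinct elements may generate the same one (a cyclic group of order d has φ(d) generators).
Cyclic subgroups by order — order 1: 1; order 2: 17; order 4: 1; order 8: 1; order 16: 1.
Total: 21.

21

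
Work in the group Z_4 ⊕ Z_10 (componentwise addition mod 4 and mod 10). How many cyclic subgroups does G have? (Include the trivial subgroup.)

Group the elements of G by the cyclic subgroup they generate; each cyclic subgroup of order d accounts for φ(d) elements.
Cyclic subgroups by order — order 1: 1; order 2: 3; order 4: 2; order 5: 1; order 10: 3; order 20: 2.
Total: 12.

12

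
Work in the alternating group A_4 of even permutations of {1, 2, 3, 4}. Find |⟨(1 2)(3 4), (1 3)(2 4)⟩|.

|⟨(1 2)(3 4)⟩| = 2 and |⟨(1 3)(2 4)⟩| = 2, so |H| is a multiple of lcm(2, 2) = 2 and divides |G| = 12.
Closing under the operation: H = {e, (1 2)(3 4), (1 3)(2 4), (1 4)(2 3)}, so |H| = 4.

4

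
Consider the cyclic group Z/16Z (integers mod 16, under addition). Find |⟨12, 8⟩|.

4

|⟨12⟩| = 4 and |⟨8⟩| = 2, so |H| is a multiple of lcm(4, 2) = 4 and divides |G| = 16.
Closing under the operation: H = {0, 4, 8, 12}, so |H| = 4.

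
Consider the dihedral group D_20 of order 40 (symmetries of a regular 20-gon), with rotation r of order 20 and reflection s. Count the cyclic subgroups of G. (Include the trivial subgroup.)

26

A cyclic subgroup of order d is generated by each of its φ(d) elements of order d, so the cyclic subgroups of order d number (#elements of order d)/φ(d).
Cyclic subgroups by order — order 1: 1; order 2: 21; order 4: 1; order 5: 1; order 10: 1; order 20: 1.
Total: 26.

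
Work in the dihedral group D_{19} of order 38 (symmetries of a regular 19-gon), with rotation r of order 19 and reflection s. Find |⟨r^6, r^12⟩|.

|⟨r^6⟩| = 19 and |⟨r^12⟩| = 19, so |H| is a multiple of lcm(19, 19) = 19 and divides |G| = 38.
Closing under the operation: H = {e, r, r^2, r^3, r^4, r^5, r^6, r^7, r^8, r^9, r^10, r^11, r^12, r^13, r^14, r^15, r^16, r^17, r^18}, so |H| = 19.

19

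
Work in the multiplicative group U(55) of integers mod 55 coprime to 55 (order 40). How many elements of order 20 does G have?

Enumerating element orders in G gives 16 elements of order 20.

16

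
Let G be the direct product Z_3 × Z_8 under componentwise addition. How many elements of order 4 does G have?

2

An element (a,b) has order lcm(ord(a), ord(b)); count pairs with lcm equal to 4.
Enumerating gives 2 such elements.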